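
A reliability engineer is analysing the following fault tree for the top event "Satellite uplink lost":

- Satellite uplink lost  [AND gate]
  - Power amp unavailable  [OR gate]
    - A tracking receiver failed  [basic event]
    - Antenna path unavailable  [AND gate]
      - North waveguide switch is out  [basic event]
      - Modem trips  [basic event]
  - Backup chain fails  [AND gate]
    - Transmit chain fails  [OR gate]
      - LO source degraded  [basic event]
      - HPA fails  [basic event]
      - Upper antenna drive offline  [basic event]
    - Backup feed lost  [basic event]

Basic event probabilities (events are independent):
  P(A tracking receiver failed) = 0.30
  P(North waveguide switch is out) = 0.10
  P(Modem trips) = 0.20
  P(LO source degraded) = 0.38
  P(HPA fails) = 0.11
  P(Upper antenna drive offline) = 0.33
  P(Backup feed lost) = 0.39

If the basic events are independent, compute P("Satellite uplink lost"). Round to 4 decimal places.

0.0772

P(Antenna path unavailable) [AND] = 0.10 × 0.20 = 0.020000
P(Power amp unavailable) [OR] = 1 − (1−0.30) × (1−0.020000) = 0.314000
P(Transmit chain fails) [OR] = 1 − (1−0.38) × (1−0.11) × (1−0.33) = 0.630294
P(Backup chain fails) [AND] = 0.630294 × 0.39 = 0.245815
P(Satellite uplink lost) [AND] = 0.314000 × 0.245815 = 0.077186
Rounded to 4 decimal places: P(Satellite uplink lost) ≈ 0.0772.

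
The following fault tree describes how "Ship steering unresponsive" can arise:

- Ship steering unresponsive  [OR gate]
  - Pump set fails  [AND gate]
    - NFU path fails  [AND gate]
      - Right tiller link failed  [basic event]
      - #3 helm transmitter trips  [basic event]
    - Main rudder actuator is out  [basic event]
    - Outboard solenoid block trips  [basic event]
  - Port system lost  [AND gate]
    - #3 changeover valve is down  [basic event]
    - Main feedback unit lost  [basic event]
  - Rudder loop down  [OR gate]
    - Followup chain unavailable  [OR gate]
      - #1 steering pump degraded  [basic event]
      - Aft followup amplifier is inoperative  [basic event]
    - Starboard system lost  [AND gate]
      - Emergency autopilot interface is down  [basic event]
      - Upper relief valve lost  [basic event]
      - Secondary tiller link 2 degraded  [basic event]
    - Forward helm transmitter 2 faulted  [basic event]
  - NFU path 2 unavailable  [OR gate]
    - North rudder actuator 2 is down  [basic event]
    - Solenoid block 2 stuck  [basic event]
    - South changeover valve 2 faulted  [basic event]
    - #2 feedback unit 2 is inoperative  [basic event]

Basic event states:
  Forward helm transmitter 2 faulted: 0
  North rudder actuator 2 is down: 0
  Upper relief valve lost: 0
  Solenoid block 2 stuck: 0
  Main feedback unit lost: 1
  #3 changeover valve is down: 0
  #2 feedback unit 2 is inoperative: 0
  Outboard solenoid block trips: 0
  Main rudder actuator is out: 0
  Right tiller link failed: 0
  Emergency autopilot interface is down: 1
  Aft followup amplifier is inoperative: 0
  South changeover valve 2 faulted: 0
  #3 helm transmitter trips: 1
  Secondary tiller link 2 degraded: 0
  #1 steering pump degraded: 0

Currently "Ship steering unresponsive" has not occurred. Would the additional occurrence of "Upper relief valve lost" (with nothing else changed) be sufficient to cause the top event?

Counterfactual: set "Upper relief valve lost" to occurred.
NFU path fails [AND]: Right tiller link failed=not, #3 helm transmitter trips=occurs → not all inputs occur → does not occur.
Pump set fails [AND]: NFU path fails=not, Main rudder actuator is out=not, Outboard solenoid block trips=not → not all inputs occur → does not occur.
Port system lost [AND]: #3 changeover valve is down=not, Main feedback unit lost=occurs → not all inputs occur → does not occur.
Followup chain unavailable [OR]: #1 steering pump degraded=not, Aft followup amplifier is inoperative=not → no input occurs → does not occur.
Starboard system lost [AND]: Emergency autopilot interface is down=occurs, Upper relief valve lost=occurs, Secondary tiller link 2 degraded=not → not all inputs occur → does not occur.
Rudder loop down [OR]: Followup chain unavailable=not, Starboard system lost=not, Forward helm transmitter 2 faulted=not → no input occurs → does not occur.
NFU path 2 unavailable [OR]: North rudder actuator 2 is down=not, Solenoid block 2 stuck=not, South changeover valve 2 faulted=not, #2 feedback unit 2 is inoperative=not → no input occurs → does not occur.
Ship steering unresponsive [OR]: Pump set fails=not, Port system lost=not, Rudder loop down=not, NFU path 2 unavailable=not → no input occurs → does not occur.

No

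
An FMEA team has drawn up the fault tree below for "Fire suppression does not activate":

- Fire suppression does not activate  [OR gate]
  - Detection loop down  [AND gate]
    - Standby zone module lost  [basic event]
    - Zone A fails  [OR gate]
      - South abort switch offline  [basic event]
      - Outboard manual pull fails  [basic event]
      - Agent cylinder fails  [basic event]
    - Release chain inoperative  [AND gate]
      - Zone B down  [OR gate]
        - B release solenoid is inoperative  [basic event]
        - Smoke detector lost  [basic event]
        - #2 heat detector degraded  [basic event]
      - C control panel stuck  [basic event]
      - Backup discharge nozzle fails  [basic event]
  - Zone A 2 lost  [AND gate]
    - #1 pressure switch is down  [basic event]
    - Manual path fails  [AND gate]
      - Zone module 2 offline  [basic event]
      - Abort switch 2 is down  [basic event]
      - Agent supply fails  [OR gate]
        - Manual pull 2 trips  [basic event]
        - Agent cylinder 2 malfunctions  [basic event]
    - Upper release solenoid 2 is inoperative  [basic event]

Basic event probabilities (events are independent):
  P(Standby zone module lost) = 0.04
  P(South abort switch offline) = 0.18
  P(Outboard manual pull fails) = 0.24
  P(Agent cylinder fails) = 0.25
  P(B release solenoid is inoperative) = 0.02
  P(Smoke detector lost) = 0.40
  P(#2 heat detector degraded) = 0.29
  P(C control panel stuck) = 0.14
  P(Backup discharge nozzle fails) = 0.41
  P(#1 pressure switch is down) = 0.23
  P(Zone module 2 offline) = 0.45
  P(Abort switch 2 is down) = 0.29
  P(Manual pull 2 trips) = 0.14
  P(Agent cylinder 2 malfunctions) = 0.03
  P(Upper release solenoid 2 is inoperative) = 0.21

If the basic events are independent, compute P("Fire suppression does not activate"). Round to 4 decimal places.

P(Zone A fails) [OR] = 1 − (1−0.18) × (1−0.24) × (1−0.25) = 0.532600
P(Zone B down) [OR] = 1 − (1−0.02) × (1−0.40) × (1−0.29) = 0.582520
P(Release chain inoperative) [AND] = 0.582520 × 0.14 × 0.41 = 0.033437
P(Detection loop down) [AND] = 0.04 × 0.532600 × 0.033437 = 0.000712
P(Agent supply fails) [OR] = 1 − (1−0.14) × (1−0.03) = 0.165800
P(Manual path fails) [AND] = 0.45 × 0.29 × 0.165800 = 0.021637
P(Zone A 2 lost) [AND] = 0.23 × 0.021637 × 0.21 = 0.001045
P(Fire suppression does not activate) [OR] = 1 − (1−0.000712) × (1−0.001045) = 0.001756
Rounded to 4 decimal places: P(Fire suppression does not activate) ≈ 0.0018.

0.0018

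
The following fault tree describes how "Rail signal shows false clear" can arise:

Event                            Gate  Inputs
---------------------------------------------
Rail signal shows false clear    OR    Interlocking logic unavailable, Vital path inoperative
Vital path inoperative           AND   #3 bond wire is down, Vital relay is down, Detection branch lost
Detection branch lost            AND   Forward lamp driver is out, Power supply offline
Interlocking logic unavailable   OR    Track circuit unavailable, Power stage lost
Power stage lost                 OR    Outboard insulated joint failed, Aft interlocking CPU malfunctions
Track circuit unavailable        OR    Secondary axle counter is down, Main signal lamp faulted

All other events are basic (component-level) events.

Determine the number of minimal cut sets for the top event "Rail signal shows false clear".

Track circuit unavailable [OR]: union of children's cut sets → 2 cut set(s).
Power stage lost [OR]: union of children's cut sets → 2 cut set(s).
Interlocking logic unavailable [OR]: union of children's cut sets → 4 cut set(s).
Detection branch lost [AND]: one cut set from each child combined → 1 × 1 = 1 cut set(s).
Vital path inoperative [AND]: one cut set from each child combined → 1 × 1 × 1 = 1 cut set(s).
Rail signal shows false clear [OR]: union of children's cut sets → 5 cut set(s).
Minimal cut sets: {Secondary axle counter is down}; {Main signal lamp faulted}; {Outboard insulated joint failed}; {Aft interlocking CPU malfunctions}; {#3 bond wire is down, Forward lamp driver is out, Power supply offline, Vital relay is down}.

5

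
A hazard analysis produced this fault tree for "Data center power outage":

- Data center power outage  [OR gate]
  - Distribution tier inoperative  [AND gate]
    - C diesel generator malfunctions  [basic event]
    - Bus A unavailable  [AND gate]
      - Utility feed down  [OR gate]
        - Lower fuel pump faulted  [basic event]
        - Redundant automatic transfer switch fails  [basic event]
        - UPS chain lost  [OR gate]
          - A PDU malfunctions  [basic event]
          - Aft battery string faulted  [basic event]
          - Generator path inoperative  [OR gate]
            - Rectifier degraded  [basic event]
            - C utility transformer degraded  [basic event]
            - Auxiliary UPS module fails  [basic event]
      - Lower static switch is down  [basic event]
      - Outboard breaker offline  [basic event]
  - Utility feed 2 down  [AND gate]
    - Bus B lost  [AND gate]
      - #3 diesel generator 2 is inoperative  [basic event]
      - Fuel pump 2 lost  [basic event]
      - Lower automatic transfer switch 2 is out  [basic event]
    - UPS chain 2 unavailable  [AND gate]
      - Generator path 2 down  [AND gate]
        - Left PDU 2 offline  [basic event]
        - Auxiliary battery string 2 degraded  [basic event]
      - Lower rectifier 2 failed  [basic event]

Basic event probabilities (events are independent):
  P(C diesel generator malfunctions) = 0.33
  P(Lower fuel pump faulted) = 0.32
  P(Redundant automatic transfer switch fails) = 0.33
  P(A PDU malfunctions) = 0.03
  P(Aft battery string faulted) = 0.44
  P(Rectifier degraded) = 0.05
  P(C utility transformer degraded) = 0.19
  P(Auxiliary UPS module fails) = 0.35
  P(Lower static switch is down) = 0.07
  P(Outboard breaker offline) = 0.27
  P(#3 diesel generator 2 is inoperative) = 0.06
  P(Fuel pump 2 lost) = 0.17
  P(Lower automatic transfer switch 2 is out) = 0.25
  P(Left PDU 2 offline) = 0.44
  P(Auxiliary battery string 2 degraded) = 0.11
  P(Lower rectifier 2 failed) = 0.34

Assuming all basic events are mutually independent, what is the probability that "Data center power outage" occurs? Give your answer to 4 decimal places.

P(Generator path inoperative) [OR] = 1 − (1−0.05) × (1−0.19) × (1−0.35) = 0.499825
P(UPS chain lost) [OR] = 1 − (1−0.03) × (1−0.44) × (1−0.499825) = 0.728305
P(Utility feed down) [OR] = 1 − (1−0.32) × (1−0.33) × (1−0.728305) = 0.876216
P(Bus A unavailable) [AND] = 0.876216 × 0.07 × 0.27 = 0.016560
P(Distribution tier inoperative) [AND] = 0.33 × 0.016560 = 0.005465
P(Bus B lost) [AND] = 0.06 × 0.17 × 0.25 = 0.002550
P(Generator path 2 down) [AND] = 0.44 × 0.11 = 0.048400
P(UPS chain 2 unavailable) [AND] = 0.048400 × 0.34 = 0.016456
P(Utility feed 2 down) [AND] = 0.002550 × 0.016456 = 0.000042
P(Data center power outage) [OR] = 1 − (1−0.005465) × (1−0.000042) = 0.005507
Rounded to 4 decimal places: P(Data center power outage) ≈ 0.0055.

0.0055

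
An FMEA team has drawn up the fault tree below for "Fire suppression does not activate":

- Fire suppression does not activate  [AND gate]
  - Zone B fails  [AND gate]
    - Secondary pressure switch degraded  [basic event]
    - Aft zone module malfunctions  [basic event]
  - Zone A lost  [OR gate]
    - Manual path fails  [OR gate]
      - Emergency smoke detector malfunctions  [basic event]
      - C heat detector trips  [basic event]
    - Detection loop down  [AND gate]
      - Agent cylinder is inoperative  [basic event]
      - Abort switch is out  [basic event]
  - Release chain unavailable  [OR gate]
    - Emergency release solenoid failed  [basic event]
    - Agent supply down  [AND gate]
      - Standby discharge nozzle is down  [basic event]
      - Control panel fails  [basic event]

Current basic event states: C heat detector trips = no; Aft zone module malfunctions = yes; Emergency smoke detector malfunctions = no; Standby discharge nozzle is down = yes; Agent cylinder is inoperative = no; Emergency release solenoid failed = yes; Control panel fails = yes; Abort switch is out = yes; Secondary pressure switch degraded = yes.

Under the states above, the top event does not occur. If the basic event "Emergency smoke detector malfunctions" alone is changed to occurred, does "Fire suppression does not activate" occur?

Counterfactual: set "Emergency smoke detector malfunctions" to occurred.
Zone B fails [AND]: Secondary pressure switch degraded=occurs, Aft zone module malfunctions=occurs → all inputs occur → occurs.
Manual path fails [OR]: Emergency smoke detector malfunctions=occurs, C heat detector trips=not → at least one input occurs → occurs.
Detection loop down [AND]: Agent cylinder is inoperative=not, Abort switch is out=occurs → not all inputs occur → does not occur.
Zone A lost [OR]: Manual path fails=occurs, Detection loop down=not → at least one input occurs → occurs.
Agent supply down [AND]: Standby discharge nozzle is down=occurs, Control panel fails=occurs → all inputs occur → occurs.
Release chain unavailable [OR]: Emergency release solenoid failed=occurs, Agent supply down=occurs → at least one input occurs → occurs.
Fire suppression does not activate [AND]: Zone B fails=occurs, Zone A lost=occurs, Release chain unavailable=occurs → all inputs occur → occurs.

Yes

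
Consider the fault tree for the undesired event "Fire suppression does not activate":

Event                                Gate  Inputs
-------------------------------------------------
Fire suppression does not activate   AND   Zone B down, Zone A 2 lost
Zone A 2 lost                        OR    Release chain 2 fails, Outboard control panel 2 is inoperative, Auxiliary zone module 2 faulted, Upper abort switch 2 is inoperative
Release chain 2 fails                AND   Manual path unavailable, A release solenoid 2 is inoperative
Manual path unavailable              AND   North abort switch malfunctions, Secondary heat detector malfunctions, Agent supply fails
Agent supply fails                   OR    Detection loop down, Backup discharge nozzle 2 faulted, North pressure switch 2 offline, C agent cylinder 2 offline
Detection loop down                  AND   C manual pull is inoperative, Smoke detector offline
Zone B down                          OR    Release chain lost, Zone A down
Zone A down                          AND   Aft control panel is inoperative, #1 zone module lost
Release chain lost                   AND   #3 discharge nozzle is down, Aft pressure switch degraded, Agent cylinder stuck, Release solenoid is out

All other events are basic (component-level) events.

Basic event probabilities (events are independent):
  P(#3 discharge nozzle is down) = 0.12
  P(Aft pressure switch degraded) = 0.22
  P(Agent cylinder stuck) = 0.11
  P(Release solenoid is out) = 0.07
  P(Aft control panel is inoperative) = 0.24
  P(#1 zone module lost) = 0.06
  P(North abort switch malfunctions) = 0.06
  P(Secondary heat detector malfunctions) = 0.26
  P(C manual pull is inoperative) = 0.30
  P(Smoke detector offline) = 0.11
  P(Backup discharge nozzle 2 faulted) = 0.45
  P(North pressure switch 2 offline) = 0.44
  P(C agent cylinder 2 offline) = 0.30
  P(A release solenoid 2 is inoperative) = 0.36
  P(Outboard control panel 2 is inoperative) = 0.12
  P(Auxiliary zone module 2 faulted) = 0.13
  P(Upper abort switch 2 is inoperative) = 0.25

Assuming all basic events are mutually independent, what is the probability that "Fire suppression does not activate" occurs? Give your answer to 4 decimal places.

P(Release chain lost) [AND] = 0.12 × 0.22 × 0.11 × 0.07 = 0.000203
P(Zone A down) [AND] = 0.24 × 0.06 = 0.014400
P(Zone B down) [OR] = 1 − (1−0.000203) × (1−0.014400) = 0.014600
P(Detection loop down) [AND] = 0.30 × 0.11 = 0.033000
P(Agent supply fails) [OR] = 1 − (1−0.033000) × (1−0.45) × (1−0.44) × (1−0.30) = 0.791515
P(Manual path unavailable) [AND] = 0.06 × 0.26 × 0.791515 = 0.012348
P(Release chain 2 fails) [AND] = 0.012348 × 0.36 = 0.004445
P(Zone A 2 lost) [OR] = 1 − (1−0.004445) × (1−0.12) × (1−0.13) × (1−0.25) = 0.428352
P(Fire suppression does not activate) [AND] = 0.014600 × 0.428352 = 0.006254
Rounded to 4 decimal places: P(Fire suppression does not activate) ≈ 0.0063.

0.0063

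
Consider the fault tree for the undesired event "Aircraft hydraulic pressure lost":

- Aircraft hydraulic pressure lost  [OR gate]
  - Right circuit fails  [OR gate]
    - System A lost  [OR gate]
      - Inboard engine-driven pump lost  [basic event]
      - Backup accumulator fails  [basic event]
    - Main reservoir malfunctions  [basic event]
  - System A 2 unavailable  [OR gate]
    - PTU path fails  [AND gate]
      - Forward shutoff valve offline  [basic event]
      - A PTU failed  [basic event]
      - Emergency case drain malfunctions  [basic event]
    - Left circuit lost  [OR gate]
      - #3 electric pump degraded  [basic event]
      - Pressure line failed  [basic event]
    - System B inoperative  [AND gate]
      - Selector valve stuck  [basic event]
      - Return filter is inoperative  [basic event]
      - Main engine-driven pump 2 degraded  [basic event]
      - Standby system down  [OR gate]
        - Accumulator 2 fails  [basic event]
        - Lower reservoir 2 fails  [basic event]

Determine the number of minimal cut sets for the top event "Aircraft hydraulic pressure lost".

8

System A lost [OR]: union of children's cut sets → 2 cut set(s).
Right circuit fails [OR]: union of children's cut sets → 3 cut set(s).
PTU path fails [AND]: one cut set from each child combined → 1 × 1 × 1 = 1 cut set(s).
Left circuit lost [OR]: union of children's cut sets → 2 cut set(s).
Standby system down [OR]: union of children's cut sets → 2 cut set(s).
System B inoperative [AND]: one cut set from each child combined → 1 × 1 × 1 × 2 = 2 cut set(s).
System A 2 unavailable [OR]: union of children's cut sets → 5 cut set(s).
Aircraft hydraulic pressure lost [OR]: union of children's cut sets → 8 cut set(s).
Minimal cut sets: {Inboard engine-driven pump lost}; {Backup accumulator fails}; {Main reservoir malfunctions}; {A PTU failed, Emergency case drain malfunctions, Forward shutoff valve offline}; {#3 electric pump degraded}; {Pressure line failed}; {Accumulator 2 fails, Main engine-driven pump 2 degraded, Return filter is inoperative, Selector valve stuck}; {Lower reservoir 2 fails, Main engine-driven pump 2 degraded, Return filter is inoperative, Selector valve stuck}.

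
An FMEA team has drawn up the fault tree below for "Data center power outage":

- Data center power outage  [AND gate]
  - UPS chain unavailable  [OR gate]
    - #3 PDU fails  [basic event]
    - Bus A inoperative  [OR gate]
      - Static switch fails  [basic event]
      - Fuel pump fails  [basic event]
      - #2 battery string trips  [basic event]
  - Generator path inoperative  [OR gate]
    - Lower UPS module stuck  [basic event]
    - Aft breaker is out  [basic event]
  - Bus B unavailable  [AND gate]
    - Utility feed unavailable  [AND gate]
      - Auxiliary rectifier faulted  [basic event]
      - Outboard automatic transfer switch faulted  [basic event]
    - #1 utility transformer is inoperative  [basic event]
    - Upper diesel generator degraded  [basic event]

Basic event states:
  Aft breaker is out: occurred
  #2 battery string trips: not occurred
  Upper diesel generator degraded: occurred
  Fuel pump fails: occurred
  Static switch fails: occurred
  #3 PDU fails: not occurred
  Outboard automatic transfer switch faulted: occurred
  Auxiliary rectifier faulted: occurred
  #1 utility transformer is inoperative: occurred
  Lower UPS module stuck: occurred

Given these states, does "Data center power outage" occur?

Bus A inoperative [OR]: Static switch fails=occurs, Fuel pump fails=occurs, #2 battery string trips=not → at least one input occurs → occurs.
UPS chain unavailable [OR]: #3 PDU fails=not, Bus A inoperative=occurs → at least one input occurs → occurs.
Generator path inoperative [OR]: Lower UPS module stuck=occurs, Aft breaker is out=occurs → at least one input occurs → occurs.
Utility feed unavailable [AND]: Auxiliary rectifier faulted=occurs, Outboard automatic transfer switch faulted=occurs → all inputs occur → occurs.
Bus B unavailable [AND]: Utility feed unavailable=occurs, #1 utility transformer is inoperative=occurs, Upper diesel generator degraded=occurs → all inputs occur → occurs.
Data center power outage [AND]: UPS chain unavailable=occurs, Generator path inoperative=occurs, Bus B unavailable=occurs → all inputs occur → occurs.

Yes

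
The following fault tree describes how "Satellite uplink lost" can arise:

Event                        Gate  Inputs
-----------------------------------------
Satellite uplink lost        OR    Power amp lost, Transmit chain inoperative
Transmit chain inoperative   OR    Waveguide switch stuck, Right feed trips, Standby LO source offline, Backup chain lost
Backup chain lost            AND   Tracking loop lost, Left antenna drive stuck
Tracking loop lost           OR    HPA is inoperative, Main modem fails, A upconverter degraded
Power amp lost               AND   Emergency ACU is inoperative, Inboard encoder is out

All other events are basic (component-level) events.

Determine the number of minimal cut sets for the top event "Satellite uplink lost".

Power amp lost [AND]: one cut set from each child combined → 1 × 1 = 1 cut set(s).
Tracking loop lost [OR]: union of children's cut sets → 3 cut set(s).
Backup chain lost [AND]: one cut set from each child combined → 3 × 1 = 3 cut set(s).
Transmit chain inoperative [OR]: union of children's cut sets → 6 cut set(s).
Satellite uplink lost [OR]: union of children's cut sets → 7 cut set(s).
Minimal cut sets: {Emergency ACU is inoperative, Inboard encoder is out}; {Waveguide switch stuck}; {Right feed trips}; {Standby LO source offline}; {HPA is inoperative, Left antenna drive stuck}; {Left antenna drive stuck, Main modem fails}; {A upconverter degraded, Left antenna drive stuck}.

7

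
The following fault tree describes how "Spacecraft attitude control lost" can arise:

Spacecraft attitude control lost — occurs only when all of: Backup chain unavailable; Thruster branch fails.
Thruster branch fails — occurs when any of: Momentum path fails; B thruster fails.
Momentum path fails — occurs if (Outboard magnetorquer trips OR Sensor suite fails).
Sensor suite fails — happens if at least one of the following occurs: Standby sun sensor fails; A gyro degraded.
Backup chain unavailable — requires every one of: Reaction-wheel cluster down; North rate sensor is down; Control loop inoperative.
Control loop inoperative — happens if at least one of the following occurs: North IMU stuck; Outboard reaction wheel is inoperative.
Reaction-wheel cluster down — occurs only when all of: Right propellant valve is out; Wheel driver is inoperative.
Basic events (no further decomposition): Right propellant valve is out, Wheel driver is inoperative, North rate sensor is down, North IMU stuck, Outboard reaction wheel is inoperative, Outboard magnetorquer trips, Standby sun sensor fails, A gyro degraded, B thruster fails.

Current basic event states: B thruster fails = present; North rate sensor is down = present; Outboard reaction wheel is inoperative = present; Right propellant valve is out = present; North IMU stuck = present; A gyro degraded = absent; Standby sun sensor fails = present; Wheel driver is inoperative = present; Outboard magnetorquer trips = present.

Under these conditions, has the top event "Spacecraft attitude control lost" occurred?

Yes

Reaction-wheel cluster down [AND]: Right propellant valve is out=occurs, Wheel driver is inoperative=occurs → all inputs occur → occurs.
Control loop inoperative [OR]: North IMU stuck=occurs, Outboard reaction wheel is inoperative=occurs → at least one input occurs → occurs.
Backup chain unavailable [AND]: Reaction-wheel cluster down=occurs, North rate sensor is down=occurs, Control loop inoperative=occurs → all inputs occur → occurs.
Sensor suite fails [OR]: Standby sun sensor fails=occurs, A gyro degraded=not → at least one input occurs → occurs.
Momentum path fails [OR]: Outboard magnetorquer trips=occurs, Sensor suite fails=occurs → at least one input occurs → occurs.
Thruster branch fails [OR]: Momentum path fails=occurs, B thruster fails=occurs → at least one input occurs → occurs.
Spacecraft attitude control lost [AND]: Backup chain unavailable=occurs, Thruster branch fails=occurs → all inputs occur → occurs.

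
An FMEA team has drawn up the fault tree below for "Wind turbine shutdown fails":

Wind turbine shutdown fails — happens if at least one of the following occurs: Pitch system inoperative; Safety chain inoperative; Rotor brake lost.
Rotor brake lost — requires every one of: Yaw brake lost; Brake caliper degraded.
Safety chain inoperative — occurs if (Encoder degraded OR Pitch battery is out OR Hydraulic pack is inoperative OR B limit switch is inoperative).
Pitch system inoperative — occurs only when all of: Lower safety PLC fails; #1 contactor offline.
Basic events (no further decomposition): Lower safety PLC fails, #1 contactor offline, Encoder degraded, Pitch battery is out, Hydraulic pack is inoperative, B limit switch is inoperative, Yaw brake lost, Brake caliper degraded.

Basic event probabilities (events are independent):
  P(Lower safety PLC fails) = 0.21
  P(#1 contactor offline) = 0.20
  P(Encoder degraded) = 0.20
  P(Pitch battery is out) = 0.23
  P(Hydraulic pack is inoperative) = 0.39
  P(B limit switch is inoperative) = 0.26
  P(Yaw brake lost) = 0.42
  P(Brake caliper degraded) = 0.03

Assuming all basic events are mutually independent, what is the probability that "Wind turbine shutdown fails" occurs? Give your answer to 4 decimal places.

P(Pitch system inoperative) [AND] = 0.21 × 0.20 = 0.042000
P(Safety chain inoperative) [OR] = 1 − (1−0.20) × (1−0.23) × (1−0.39) × (1−0.26) = 0.721938
P(Rotor brake lost) [AND] = 0.42 × 0.03 = 0.012600
P(Wind turbine shutdown fails) [OR] = 1 − (1−0.042000) × (1−0.721938) × (1−0.012600) = 0.736973
Rounded to 4 decimal places: P(Wind turbine shutdown fails) ≈ 0.7370.

0.7370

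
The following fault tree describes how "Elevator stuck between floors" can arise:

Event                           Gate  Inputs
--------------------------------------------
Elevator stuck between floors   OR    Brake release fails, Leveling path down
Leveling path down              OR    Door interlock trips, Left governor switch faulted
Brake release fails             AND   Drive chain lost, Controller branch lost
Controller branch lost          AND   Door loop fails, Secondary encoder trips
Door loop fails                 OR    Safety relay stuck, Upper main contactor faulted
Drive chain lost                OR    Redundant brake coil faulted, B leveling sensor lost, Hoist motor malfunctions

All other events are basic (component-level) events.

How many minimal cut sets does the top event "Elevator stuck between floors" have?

8

Drive chain lost [OR]: union of children's cut sets → 3 cut set(s).
Door loop fails [OR]: union of children's cut sets → 2 cut set(s).
Controller branch lost [AND]: one cut set from each child combined → 2 × 1 = 2 cut set(s).
Brake release fails [AND]: one cut set from each child combined → 3 × 2 = 6 cut set(s).
Leveling path down [OR]: union of children's cut sets → 2 cut set(s).
Elevator stuck between floors [OR]: union of children's cut sets → 8 cut set(s).
Minimal cut sets: {Redundant brake coil faulted, Safety relay stuck, Secondary encoder trips}; {Redundant brake coil faulted, Secondary encoder trips, Upper main contactor faulted}; {B leveling sensor lost, Safety relay stuck, Secondary encoder trips}; {B leveling sensor lost, Secondary encoder trips, Upper main contactor faulted}; {Hoist motor malfunctions, Safety relay stuck, Secondary encoder trips}; {Hoist motor malfunctions, Secondary encoder trips, Upper main contactor faulted}; {Door interlock trips}; {Left governor switch faulted}.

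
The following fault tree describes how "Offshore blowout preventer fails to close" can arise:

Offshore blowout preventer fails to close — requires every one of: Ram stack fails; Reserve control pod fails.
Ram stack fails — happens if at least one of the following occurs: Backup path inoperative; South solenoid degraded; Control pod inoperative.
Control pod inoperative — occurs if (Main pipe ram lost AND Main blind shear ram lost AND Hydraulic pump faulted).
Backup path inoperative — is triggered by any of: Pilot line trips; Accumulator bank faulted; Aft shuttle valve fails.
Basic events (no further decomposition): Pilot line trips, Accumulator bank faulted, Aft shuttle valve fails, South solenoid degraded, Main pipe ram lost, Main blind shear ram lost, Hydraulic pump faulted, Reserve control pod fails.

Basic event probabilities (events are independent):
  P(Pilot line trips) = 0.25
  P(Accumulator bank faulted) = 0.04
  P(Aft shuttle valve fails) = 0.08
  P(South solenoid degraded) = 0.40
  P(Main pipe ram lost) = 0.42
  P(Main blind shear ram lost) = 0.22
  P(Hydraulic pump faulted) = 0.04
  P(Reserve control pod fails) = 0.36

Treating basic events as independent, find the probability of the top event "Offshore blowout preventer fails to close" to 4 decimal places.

0.2175

P(Backup path inoperative) [OR] = 1 − (1−0.25) × (1−0.04) × (1−0.08) = 0.337600
P(Control pod inoperative) [AND] = 0.42 × 0.22 × 0.04 = 0.003696
P(Ram stack fails) [OR] = 1 − (1−0.337600) × (1−0.40) × (1−0.003696) = 0.604029
P(Offshore blowout preventer fails to close) [AND] = 0.604029 × 0.36 = 0.217450
Rounded to 4 decimal places: P(Offshore blowout preventer fails to close) ≈ 0.2175.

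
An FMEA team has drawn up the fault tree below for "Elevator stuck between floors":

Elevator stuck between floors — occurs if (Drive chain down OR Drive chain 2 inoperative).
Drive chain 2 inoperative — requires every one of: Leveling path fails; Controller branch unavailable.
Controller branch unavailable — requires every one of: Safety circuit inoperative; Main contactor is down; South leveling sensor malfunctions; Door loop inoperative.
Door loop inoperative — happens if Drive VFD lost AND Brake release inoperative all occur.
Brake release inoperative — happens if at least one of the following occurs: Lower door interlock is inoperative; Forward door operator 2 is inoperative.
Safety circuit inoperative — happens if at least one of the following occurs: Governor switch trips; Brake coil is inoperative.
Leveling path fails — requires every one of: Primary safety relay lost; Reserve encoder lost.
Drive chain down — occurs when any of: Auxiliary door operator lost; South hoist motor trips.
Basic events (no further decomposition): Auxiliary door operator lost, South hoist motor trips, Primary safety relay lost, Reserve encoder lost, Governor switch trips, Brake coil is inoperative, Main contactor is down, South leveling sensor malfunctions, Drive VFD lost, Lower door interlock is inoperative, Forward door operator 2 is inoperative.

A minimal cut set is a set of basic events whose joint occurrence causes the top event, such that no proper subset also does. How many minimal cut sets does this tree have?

6

Drive chain down [OR]: union of children's cut sets → 2 cut set(s).
Leveling path fails [AND]: one cut set from each child combined → 1 × 1 = 1 cut set(s).
Safety circuit inoperative [OR]: union of children's cut sets → 2 cut set(s).
Brake release inoperative [OR]: union of children's cut sets → 2 cut set(s).
Door loop inoperative [AND]: one cut set from each child combined → 1 × 2 = 2 cut set(s).
Controller branch unavailable [AND]: one cut set from each child combined → 2 × 1 × 1 × 2 = 4 cut set(s).
Drive chain 2 inoperative [AND]: one cut set from each child combined → 1 × 4 = 4 cut set(s).
Elevator stuck between floors [OR]: union of children's cut sets → 6 cut set(s).
Minimal cut sets: {Auxiliary door operator lost}; {South hoist motor trips}; {Drive VFD lost, Governor switch trips, Lower door interlock is inoperative, Main contactor is down, Primary safety relay lost, Reserve encoder lost, South leveling sensor malfunctions}; {Drive VFD lost, Forward door operator 2 is inoperative, Governor switch trips, Main contactor is down, Primary safety relay lost, Reserve encoder lost, South leveling sensor malfunctions}; {Brake coil is inoperative, Drive VFD lost, Lower door interlock is inoperative, Main contactor is down, Primary safety relay lost, Reserve encoder lost, South leveling sensor malfunctions}; {Brake coil is inoperative, Drive VFD lost, Forward door operator 2 is inoperative, Main contactor is down, Primary safety relay lost, Reserve encoder lost, South leveling sensor malfunctions}.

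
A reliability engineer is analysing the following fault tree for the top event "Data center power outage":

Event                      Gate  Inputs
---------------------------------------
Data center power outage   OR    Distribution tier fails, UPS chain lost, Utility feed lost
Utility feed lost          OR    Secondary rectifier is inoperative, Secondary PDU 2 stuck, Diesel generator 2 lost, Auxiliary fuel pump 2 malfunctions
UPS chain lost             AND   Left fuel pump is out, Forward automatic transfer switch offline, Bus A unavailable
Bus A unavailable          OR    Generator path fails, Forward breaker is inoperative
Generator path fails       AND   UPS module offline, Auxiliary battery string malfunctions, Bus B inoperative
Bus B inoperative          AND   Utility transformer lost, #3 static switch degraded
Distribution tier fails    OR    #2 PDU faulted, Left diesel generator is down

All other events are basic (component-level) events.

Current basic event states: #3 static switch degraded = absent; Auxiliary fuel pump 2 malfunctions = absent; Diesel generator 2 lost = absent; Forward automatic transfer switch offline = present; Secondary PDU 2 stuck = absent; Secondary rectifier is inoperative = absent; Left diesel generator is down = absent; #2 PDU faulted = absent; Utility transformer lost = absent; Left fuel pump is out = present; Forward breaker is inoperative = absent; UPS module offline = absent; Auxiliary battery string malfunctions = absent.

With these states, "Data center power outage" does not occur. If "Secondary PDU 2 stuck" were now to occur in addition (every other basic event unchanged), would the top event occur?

Yes

Counterfactual: set "Secondary PDU 2 stuck" to occurred.
Distribution tier fails [OR]: #2 PDU faulted=not, Left diesel generator is down=not → no input occurs → does not occur.
Bus B inoperative [AND]: Utility transformer lost=not, #3 static switch degraded=not → not all inputs occur → does not occur.
Generator path fails [AND]: UPS module offline=not, Auxiliary battery string malfunctions=not, Bus B inoperative=not → not all inputs occur → does not occur.
Bus A unavailable [OR]: Generator path fails=not, Forward breaker is inoperative=not → no input occurs → does not occur.
UPS chain lost [AND]: Left fuel pump is out=occurs, Forward automatic transfer switch offline=occurs, Bus A unavailable=not → not all inputs occur → does not occur.
Utility feed lost [OR]: Secondary rectifier is inoperative=not, Secondary PDU 2 stuck=occurs, Diesel generator 2 lost=not, Auxiliary fuel pump 2 malfunctions=not → at least one input occurs → occurs.
Data center power outage [OR]: Distribution tier fails=not, UPS chain lost=not, Utility feed lost=occurs → at least one input occurs → occurs.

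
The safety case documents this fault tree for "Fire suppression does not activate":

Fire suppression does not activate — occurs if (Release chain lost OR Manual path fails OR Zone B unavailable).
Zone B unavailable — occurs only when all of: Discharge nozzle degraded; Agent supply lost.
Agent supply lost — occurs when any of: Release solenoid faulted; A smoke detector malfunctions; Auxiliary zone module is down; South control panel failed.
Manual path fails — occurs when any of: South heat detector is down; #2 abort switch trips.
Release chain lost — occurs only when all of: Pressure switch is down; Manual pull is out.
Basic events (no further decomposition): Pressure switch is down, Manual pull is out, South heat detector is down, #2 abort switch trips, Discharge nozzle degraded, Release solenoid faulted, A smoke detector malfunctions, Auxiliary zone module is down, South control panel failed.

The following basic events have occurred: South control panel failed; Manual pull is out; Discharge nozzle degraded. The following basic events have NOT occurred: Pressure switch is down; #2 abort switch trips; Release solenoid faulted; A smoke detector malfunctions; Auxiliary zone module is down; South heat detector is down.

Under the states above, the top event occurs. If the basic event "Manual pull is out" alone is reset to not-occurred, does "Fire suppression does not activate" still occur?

Counterfactual: set "Manual pull is out" to not occurred.
Release chain lost [AND]: Pressure switch is down=not, Manual pull is out=not → not all inputs occur → does not occur.
Manual path fails [OR]: South heat detector is down=not, #2 abort switch trips=not → no input occurs → does not occur.
Agent supply lost [OR]: Release solenoid faulted=not, A smoke detector malfunctions=not, Auxiliary zone module is down=not, South control panel failed=occurs → at least one input occurs → occurs.
Zone B unavailable [AND]: Discharge nozzle degraded=occurs, Agent supply lost=occurs → all inputs occur → occurs.
Fire suppression does not activate [OR]: Release chain lost=not, Manual path fails=not, Zone B unavailable=occurs → at least one input occurs → occurs.

Yes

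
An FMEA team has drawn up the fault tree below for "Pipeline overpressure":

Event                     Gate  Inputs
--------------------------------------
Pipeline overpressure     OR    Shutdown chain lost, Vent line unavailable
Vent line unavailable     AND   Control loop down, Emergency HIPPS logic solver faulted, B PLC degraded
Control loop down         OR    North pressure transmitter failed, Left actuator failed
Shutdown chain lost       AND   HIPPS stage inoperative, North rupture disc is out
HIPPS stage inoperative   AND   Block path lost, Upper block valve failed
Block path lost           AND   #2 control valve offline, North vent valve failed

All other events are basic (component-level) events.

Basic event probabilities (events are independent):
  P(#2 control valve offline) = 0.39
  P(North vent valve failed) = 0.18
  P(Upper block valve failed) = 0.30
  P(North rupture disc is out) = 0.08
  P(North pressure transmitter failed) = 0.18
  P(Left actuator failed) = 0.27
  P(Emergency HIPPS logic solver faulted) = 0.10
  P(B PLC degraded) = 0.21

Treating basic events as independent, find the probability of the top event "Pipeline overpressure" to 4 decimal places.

P(Block path lost) [AND] = 0.39 × 0.18 = 0.070200
P(HIPPS stage inoperative) [AND] = 0.070200 × 0.30 = 0.021060
P(Shutdown chain lost) [AND] = 0.021060 × 0.08 = 0.001685
P(Control loop down) [OR] = 1 − (1−0.18) × (1−0.27) = 0.401400
P(Vent line unavailable) [AND] = 0.401400 × 0.10 × 0.21 = 0.008429
P(Pipeline overpressure) [OR] = 1 − (1−0.001685) × (1−0.008429) = 0.010100
Rounded to 4 decimal places: P(Pipeline overpressure) ≈ 0.0101.

0.0101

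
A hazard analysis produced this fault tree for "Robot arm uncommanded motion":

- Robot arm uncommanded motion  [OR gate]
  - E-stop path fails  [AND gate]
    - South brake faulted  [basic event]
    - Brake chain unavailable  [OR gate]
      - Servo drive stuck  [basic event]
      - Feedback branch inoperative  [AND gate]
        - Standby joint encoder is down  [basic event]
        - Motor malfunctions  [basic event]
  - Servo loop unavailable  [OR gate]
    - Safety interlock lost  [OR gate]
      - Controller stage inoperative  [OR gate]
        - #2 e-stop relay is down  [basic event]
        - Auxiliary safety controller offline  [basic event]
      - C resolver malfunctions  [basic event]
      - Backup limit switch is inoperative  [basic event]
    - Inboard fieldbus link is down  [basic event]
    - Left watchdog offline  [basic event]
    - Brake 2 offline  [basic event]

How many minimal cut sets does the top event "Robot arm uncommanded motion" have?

Feedback branch inoperative [AND]: one cut set from each child combined → 1 × 1 = 1 cut set(s).
Brake chain unavailable [OR]: union of children's cut sets → 2 cut set(s).
E-stop path fails [AND]: one cut set from each child combined → 1 × 2 = 2 cut set(s).
Controller stage inoperative [OR]: union of children's cut sets → 2 cut set(s).
Safety interlock lost [OR]: union of children's cut sets → 4 cut set(s).
Servo loop unavailable [OR]: union of children's cut sets → 7 cut set(s).
Robot arm uncommanded motion [OR]: union of children's cut sets → 9 cut set(s).
Minimal cut sets: {Servo drive stuck, South brake faulted}; {Motor malfunctions, South brake faulted, Standby joint encoder is down}; {#2 e-stop relay is down}; {Auxiliary safety controller offline}; {C resolver malfunctions}; {Backup limit switch is inoperative}; {Inboard fieldbus link is down}; {Left watchdog offline}; {Brake 2 offline}.

9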